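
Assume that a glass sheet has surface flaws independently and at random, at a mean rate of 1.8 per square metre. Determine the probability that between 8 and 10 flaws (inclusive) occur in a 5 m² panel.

0.3821

Over the interval, μ = 1.8 × 5 = 9 (a 5 m² panel = 5 square metres).
P(8 ≤ N ≤ 10) = Σ_{j=8}^{10} e^(−9) · 9^j/j! ≈ 0.3821.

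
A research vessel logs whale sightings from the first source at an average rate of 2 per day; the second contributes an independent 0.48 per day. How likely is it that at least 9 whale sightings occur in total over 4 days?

Independent Poisson processes superpose: combined rate λ = 2 + 0.48 = 2.48 per day.
Over the interval, μ = 2.48 × 4 = 9.92 (4 days).
P(N ≥ 9) = 1 − P(N ≤ 8) ≈ 0.6581.

0.6581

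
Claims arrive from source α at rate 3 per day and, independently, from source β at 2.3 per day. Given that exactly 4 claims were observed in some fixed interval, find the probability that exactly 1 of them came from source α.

0.1850

Given the total, each event is independently from source α with probability p = λ_α/(λ_α+λ_β) = 3/5.3 ≈ 0.5660.
So K ~ Binomial(4, 3/5.3): P(K = 1) = C(4,1) · (3/5.3)^1 · (2.3/5.3)^3 ≈ 0.1850.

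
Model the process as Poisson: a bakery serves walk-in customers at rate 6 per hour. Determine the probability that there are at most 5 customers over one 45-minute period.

0.7029

Over the interval, μ = 6 × 0.75 = 4.5 (a 45-minute period = 0.75 hours).
P(N ≤ 5) = Σ_{j=0}^{5} e^(−μ) μ^j/j! ≈ 0.7029.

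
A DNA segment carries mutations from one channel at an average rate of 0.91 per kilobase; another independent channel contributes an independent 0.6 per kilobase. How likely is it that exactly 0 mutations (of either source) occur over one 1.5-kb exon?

0.1038

Independent Poisson processes superpose: combined rate λ = 0.91 + 0.6 = 1.51 per kilobase.
Over the interval, μ = 1.51 × 1.5 = 2.265 (a 1.5-kb exon = 1.5 kilobases).
P(N = 0) = e^(−2.265) · 2.265^0/0! ≈ 0.1038.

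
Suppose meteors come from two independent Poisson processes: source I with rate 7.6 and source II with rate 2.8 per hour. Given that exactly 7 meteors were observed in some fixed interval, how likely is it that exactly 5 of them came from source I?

Given the total, each event is independently from source I with probability p = λ_I/(λ_I+λ_II) = 7.6/10.4 ≈ 0.7308.
So K ~ Binomial(7, 7.6/10.4): P(K = 5) = C(7,5) · (7.6/10.4)^5 · (2.8/10.4)^2 ≈ 0.3172.

0.3172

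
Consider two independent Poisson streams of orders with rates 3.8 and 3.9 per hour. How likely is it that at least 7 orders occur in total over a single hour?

0.6486

Independent Poisson processes superpose: combined rate λ = 3.8 + 3.9 = 7.7 per hour.
So μ = 7.7.
P(N ≥ 7) = 1 − P(N ≤ 6) ≈ 0.6486.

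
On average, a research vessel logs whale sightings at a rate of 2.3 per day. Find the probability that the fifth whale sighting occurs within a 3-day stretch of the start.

0.8177

Over the interval, μ = 2.3 × 3 = 6.9 (a 3-day stretch = 3 days).
The fifth arrival falls in the interval iff at least 5 events occur there: P(S_5 ≤ t) = P(N ≥ 5) = 1 − P(N ≤ 4) ≈ 0.8177.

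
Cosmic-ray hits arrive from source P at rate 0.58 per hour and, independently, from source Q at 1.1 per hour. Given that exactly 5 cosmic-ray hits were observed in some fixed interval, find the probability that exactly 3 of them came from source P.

0.1764

Given the total, each event is independently from source P with probability p = λ_P/(λ_P+λ_Q) = 0.58/1.68 ≈ 0.3452.
So K ~ Binomial(5, 0.58/1.68): P(K = 3) = C(5,3) · (0.58/1.68)^3 · (1.1/1.68)^2 ≈ 0.1764.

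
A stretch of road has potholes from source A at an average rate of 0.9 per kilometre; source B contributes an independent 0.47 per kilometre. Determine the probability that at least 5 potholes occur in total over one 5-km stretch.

Independent Poisson processes superpose: combined rate λ = 0.9 + 0.47 = 1.37 per kilometre.
Over the interval, μ = 1.37 × 5 = 6.85 (a 5-km stretch = 5 kilometres).
P(N ≥ 5) = 1 − P(N ≤ 4) ≈ 0.8129.

0.8129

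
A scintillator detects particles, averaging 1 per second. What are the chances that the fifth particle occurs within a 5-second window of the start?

Over the interval, μ = 1 × 5 = 5 (a 5-second window = 5 seconds).
The fifth arrival falls in the interval iff at least 5 events occur there: P(S_5 ≤ t) = P(N ≥ 5) = 1 − P(N ≤ 4) ≈ 0.5595.

0.5595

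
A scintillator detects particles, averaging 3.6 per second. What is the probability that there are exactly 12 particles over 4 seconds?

Over the interval, μ = 3.6 × 4 = 14.4 (4 seconds).
P(N = 12) = e^(−μ) μ^12/12! = e^(−14.4) · 14.4^12/479001600 ≈ 0.0925.

0.0925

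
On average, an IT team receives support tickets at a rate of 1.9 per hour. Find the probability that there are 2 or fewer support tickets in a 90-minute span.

Over the interval, μ = 1.9 × 1.5 = 2.85 (a 90-minute span = 1.5 hours).
P(N ≤ 2) = Σ_{j=0}^{2} e^(−μ) μ^j/j! ≈ 0.4576.

0.4576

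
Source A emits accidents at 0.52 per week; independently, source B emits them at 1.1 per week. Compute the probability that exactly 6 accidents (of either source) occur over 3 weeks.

Independent Poisson processes superpose: combined rate λ = 0.52 + 1.1 = 1.62 per week.
Over the interval, μ = 1.62 × 3 = 4.86 (3 weeks).
P(N = 6) = e^(−4.86) · 4.86^6/6! ≈ 0.1418.

0.1418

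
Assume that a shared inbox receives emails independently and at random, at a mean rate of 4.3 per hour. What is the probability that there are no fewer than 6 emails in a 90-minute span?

Over the interval, μ = 4.3 × 1.5 = 6.45 (a 90-minute span = 1.5 hours).
P(N ≥ 6) = 1 − P(N ≤ 5) = 1 − Σ_{j=0}^{5} e^(−μ) μ^j/j! ≈ 0.6236.

0.6236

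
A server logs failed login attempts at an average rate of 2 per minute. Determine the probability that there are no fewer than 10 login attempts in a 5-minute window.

0.5421

Over the interval, μ = 2 × 5 = 10 (a 5-minute window = 5 minutes).
P(N ≥ 10) = 1 − P(N ≤ 9) = 1 − Σ_{j=0}^{9} e^(−μ) μ^j/j! ≈ 0.5421.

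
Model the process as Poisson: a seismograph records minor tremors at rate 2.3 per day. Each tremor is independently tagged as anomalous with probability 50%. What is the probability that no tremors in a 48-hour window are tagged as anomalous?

Thinning: the tremors that are tagged as anomalous themselves form a Poisson process with rate 0.5 × 2.3 = 1.15 per day.
Over the interval, μ = 1.15 × 2 = 2.3 (a 48-hour window = 2 days).
P(N = 0) = e^(−2.3) · 2.3^0/0! ≈ 0.1003.

0.1003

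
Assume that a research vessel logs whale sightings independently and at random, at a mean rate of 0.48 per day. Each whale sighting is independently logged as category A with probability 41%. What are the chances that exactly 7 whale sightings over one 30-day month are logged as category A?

0.1354

Thinning: the whale sightings that are logged as category A themselves form a Poisson process with rate 0.41 × 0.48 = 0.1968 per day.
Over the interval, μ = 0.1968 × 30 = 5.904 (a 30-day month = 30 days).
P(N = 7) = e^(−5.904) · 5.904^7/7! ≈ 0.1354.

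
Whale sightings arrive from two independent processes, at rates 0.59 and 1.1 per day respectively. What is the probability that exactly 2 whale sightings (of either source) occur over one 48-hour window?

Independent Poisson processes superpose: combined rate λ = 0.59 + 1.1 = 1.69 per day.
Over the interval, μ = 1.69 × 2 = 3.38 (a 48-hour window = 2 days).
P(N = 2) = e^(−3.38) · 3.38^2/2! ≈ 0.1945.

0.1945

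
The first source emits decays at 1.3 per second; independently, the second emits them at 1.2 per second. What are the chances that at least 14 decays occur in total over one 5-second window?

Independent Poisson processes superpose: combined rate λ = 1.3 + 1.2 = 2.5 per second.
Over the interval, μ = 2.5 × 5 = 12.5 (a 5-second window = 5 seconds).
P(N ≥ 14) = 1 − P(N ≤ 13) ≈ 0.3722.

0.3722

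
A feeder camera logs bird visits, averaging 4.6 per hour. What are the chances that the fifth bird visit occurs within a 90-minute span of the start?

0.8177

Over the interval, μ = 4.6 × 1.5 = 6.9 (a 90-minute span = 1.5 hours).
The fifth arrival falls in the interval iff at least 5 events occur there: P(S_5 ≤ t) = P(N ≥ 5) = 1 − P(N ≤ 4) ≈ 0.8177.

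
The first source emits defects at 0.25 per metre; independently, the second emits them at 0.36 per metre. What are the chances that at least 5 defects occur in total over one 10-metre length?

Independent Poisson processes superpose: combined rate λ = 0.25 + 0.36 = 0.61 per metre.
Over the interval, μ = 0.61 × 10 = 6.1 (a 10-metre length = 10 metres).
P(N ≥ 5) = 1 − P(N ≤ 4) ≈ 0.7281.

0.7281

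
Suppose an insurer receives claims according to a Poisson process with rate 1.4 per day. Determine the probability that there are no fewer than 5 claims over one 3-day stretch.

Over the interval, μ = 1.4 × 3 = 4.2 (a 3-day stretch = 3 days).
P(N ≥ 5) = 1 − P(N ≤ 4) = 1 − Σ_{j=0}^{4} e^(−μ) μ^j/j! ≈ 0.4102.

0.4102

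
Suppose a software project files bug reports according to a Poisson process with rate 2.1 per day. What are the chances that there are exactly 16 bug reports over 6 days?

Over the interval, μ = 2.1 × 6 = 12.6 (6 days).
P(N = 16) = e^(−μ) μ^16/16! = e^(−12.6) · 12.6^16/20922789888000 ≈ 0.0650.

0.0650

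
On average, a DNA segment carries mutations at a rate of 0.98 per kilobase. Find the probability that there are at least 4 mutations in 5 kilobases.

Over the interval, μ = 0.98 × 5 = 4.9 (5 kilobases).
P(N ≥ 4) = 1 − P(N ≤ 3) = 1 − Σ_{j=0}^{3} e^(−μ) μ^j/j! ≈ 0.7207.

0.7207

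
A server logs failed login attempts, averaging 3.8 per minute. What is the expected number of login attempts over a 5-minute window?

19

E[N] = λt = 3.8 × 5 = 19 (a 5-minute window = 5 minutes).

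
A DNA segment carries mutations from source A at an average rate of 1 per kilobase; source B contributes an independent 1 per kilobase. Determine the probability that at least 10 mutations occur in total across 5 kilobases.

0.5421

Independent Poisson processes superpose: combined rate λ = 1 + 1 = 2 per kilobase.
Over the interval, μ = 2 × 5 = 10 (5 kilobases).
P(N ≥ 10) = 1 − P(N ≤ 9) ≈ 0.5421.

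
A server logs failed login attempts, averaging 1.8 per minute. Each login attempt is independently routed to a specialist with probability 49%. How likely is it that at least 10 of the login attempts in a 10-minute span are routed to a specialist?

0.3889

Thinning: the login attempts that are routed to a specialist themselves form a Poisson process with rate 0.49 × 1.8 = 0.882 per minute.
Over the interval, μ = 0.882 × 10 = 8.82 (a 10-minute span = 10 minutes).
P(N ≥ 10) = 1 − P(N ≤ 9) ≈ 0.3889.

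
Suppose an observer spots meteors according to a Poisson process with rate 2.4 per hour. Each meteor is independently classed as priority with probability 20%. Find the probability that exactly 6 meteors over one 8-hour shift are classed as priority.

0.0957

Thinning: the meteors that are classed as priority themselves form a Poisson process with rate 0.2 × 2.4 = 0.48 per hour.
Over the interval, μ = 0.48 × 8 = 3.84 (an 8-hour shift = 8 hours).
P(N = 6) = e^(−3.84) · 3.84^6/6! ≈ 0.0957.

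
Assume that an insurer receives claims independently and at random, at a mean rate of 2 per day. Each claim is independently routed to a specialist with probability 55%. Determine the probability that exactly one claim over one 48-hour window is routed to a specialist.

0.2438

Thinning: the claims that are routed to a specialist themselves form a Poisson process with rate 0.55 × 2 = 1.1 per day.
Over the interval, μ = 1.1 × 2 = 2.2 (a 48-hour window = 2 days).
P(N = 1) = e^(−2.2) · 2.2^1/1! ≈ 0.2438.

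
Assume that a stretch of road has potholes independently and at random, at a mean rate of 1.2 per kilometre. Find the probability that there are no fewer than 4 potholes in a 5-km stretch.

0.8488

Over the interval, μ = 1.2 × 5 = 6 (a 5-km stretch = 5 kilometres).
P(N ≥ 4) = 1 − P(N ≤ 3) = 1 − Σ_{j=0}^{3} e^(−μ) μ^j/j! ≈ 0.8488.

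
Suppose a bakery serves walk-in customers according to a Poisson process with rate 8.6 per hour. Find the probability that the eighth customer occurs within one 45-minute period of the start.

Over the interval, μ = 8.6 × 0.75 = 6.45 (a 45-minute period = 0.75 hours).
The eighth arrival falls in the interval iff at least 8 events occur there: P(S_8 ≤ t) = P(N ≥ 8) = 1 − P(N ≤ 7) ≈ 0.3199.

0.3199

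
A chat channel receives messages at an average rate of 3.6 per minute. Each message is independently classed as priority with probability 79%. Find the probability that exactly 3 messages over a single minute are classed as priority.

Thinning: the messages that are classed as priority themselves form a Poisson process with rate 0.79 × 3.6 = 2.844 per minute.
So μ = 2.844.
P(N = 3) = e^(−2.844) · 2.844^3/3! ≈ 0.2231.

0.2231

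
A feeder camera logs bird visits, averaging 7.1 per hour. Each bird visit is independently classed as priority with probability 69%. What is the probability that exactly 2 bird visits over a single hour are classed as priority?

0.0894

Thinning: the bird visits that are classed as priority themselves form a Poisson process with rate 0.69 × 7.1 = 4.899 per hour.
So μ = 4.899.
P(N = 2) = e^(−4.899) · 4.899^2/2! ≈ 0.0894.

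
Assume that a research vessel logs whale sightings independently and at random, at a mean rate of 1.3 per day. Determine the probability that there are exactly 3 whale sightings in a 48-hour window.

Over the interval, μ = 1.3 × 2 = 2.6 (a 48-hour window = 2 days).
P(N = 3) = e^(−μ) μ^3/3! = e^(−2.6) · 2.6^3/6 ≈ 0.2176.

0.2176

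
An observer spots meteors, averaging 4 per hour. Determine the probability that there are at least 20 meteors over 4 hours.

Over the interval, μ = 4 × 4 = 16 (4 hours).
P(N ≥ 20) = 1 − P(N ≤ 19) = 1 − Σ_{j=0}^{19} e^(−μ) μ^j/j! ≈ 0.1878.

0.1878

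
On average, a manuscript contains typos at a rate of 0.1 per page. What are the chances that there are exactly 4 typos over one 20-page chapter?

Over the interval, μ = 0.1 × 20 = 2 (a 20-page chapter = 20 pages).
P(N = 4) = e^(−μ) μ^4/4! = e^(−2) · 2^4/24 ≈ 0.0902.

0.0902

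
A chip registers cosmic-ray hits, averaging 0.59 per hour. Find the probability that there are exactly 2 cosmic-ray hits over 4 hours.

Over the interval, μ = 0.59 × 4 = 2.36 (4 hours).
P(N = 2) = e^(−μ) μ^2/2! = e^(−2.36) · 2.36^2/2 ≈ 0.2629.

0.2629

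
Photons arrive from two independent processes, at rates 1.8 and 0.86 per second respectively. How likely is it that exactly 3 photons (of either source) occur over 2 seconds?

Independent Poisson processes superpose: combined rate λ = 1.8 + 0.86 = 2.66 per second.
Over the interval, μ = 2.66 × 2 = 5.32 (2 seconds).
P(N = 3) = e^(−5.32) · 5.32^3/3! ≈ 0.1228.

0.1228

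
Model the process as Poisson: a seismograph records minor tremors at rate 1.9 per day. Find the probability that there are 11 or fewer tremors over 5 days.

0.7520

Over the interval, μ = 1.9 × 5 = 9.5 (5 days).
P(N ≤ 11) = Σ_{j=0}^{11} e^(−μ) μ^j/j! ≈ 0.7520.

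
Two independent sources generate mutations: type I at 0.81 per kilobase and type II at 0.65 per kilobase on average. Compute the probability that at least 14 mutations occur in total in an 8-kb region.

0.2852

Independent Poisson processes superpose: combined rate λ = 0.81 + 0.65 = 1.46 per kilobase.
Over the interval, μ = 1.46 × 8 = 11.68 (an 8-kb region = 8 kilobases).
P(N ≥ 14) = 1 − P(N ≤ 13) ≈ 0.2852.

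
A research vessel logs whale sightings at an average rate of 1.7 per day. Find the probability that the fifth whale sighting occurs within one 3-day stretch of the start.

0.5769

Over the interval, μ = 1.7 × 3 = 5.1 (a 3-day stretch = 3 days).
The fifth arrival falls in the interval iff at least 5 events occur there: P(S_5 ≤ t) = P(N ≥ 5) = 1 − P(N ≤ 4) ≈ 0.5769.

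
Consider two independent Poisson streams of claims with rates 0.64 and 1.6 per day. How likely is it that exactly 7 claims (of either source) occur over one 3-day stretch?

Independent Poisson processes superpose: combined rate λ = 0.64 + 1.6 = 2.24 per day.
Over the interval, μ = 2.24 × 3 = 6.72 (a 3-day stretch = 3 days).
P(N = 7) = e^(−6.72) · 6.72^7/7! ≈ 0.1481.

0.1481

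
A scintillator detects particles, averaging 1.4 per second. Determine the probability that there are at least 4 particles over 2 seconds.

Over the interval, μ = 1.4 × 2 = 2.8 (2 seconds).
P(N ≥ 4) = 1 − P(N ≤ 3) = 1 − Σ_{j=0}^{3} e^(−μ) μ^j/j! ≈ 0.3081.

0.3081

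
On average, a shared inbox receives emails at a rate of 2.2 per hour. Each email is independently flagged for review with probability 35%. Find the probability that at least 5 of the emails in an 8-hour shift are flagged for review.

Thinning: the emails that are flagged for review themselves form a Poisson process with rate 0.35 × 2.2 = 0.77 per hour.
Over the interval, μ = 0.77 × 8 = 6.16 (an 8-hour shift = 8 hours).
P(N ≥ 5) = 1 − P(N ≤ 4) ≈ 0.7358.

0.7358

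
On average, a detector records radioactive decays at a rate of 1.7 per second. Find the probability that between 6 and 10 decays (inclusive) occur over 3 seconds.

0.3860

Over the interval, μ = 1.7 × 3 = 5.1 (3 seconds).
P(6 ≤ N ≤ 10) = Σ_{j=6}^{10} e^(−5.1) · 5.1^j/j! ≈ 0.3860.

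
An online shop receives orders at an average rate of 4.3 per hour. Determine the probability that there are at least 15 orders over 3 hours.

Over the interval, μ = 4.3 × 3 = 12.9 (3 hours).
P(N ≥ 15) = 1 − P(N ≤ 14) = 1 − Σ_{j=0}^{14} e^(−μ) μ^j/j! ≈ 0.3147.

0.3147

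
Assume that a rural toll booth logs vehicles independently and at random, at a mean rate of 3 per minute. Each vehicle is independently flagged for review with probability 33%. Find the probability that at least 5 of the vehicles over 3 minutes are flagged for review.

0.1797

Thinning: the vehicles that are flagged for review themselves form a Poisson process with rate 0.33 × 3 = 0.99 per minute.
Over the interval, μ = 0.99 × 3 = 2.97 (3 minutes).
P(N ≥ 5) = 1 − P(N ≤ 4) ≈ 0.1797.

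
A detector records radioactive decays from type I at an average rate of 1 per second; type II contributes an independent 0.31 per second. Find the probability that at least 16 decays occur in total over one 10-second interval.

0.2453

Independent Poisson processes superpose: combined rate λ = 1 + 0.31 = 1.31 per second.
Over the interval, μ = 1.31 × 10 = 13.1 (a 10-second interval = 10 seconds).
P(N ≥ 16) = 1 − P(N ≤ 15) ≈ 0.2453.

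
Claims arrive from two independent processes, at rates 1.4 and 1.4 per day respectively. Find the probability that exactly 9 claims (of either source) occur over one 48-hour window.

0.0552

Independent Poisson processes superpose: combined rate λ = 1.4 + 1.4 = 2.8 per day.
Over the interval, μ = 2.8 × 2 = 5.6 (a 48-hour window = 2 days).
P(N = 9) = e^(−5.6) · 5.6^9/9! ≈ 0.0552.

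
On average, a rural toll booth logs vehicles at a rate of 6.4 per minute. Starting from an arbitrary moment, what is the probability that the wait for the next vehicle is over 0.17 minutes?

The wait for the next event is exponential with rate λ = 6.4 per minute.
P(T > 0.17) = e^(−λt) = e^(−6.4 × 0.17) = e^(−1.088) ≈ 0.3369.

0.3369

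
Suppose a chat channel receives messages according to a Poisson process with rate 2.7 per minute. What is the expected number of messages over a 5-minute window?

13.5

E[N] = λt = 2.7 × 5 = 13.5 (a 5-minute window = 5 minutes).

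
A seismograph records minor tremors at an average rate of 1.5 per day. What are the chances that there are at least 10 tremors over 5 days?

0.2236

Over the interval, μ = 1.5 × 5 = 7.5 (5 days).
P(N ≥ 10) = 1 − P(N ≤ 9) = 1 − Σ_{j=0}^{9} e^(−μ) μ^j/j! ≈ 0.2236.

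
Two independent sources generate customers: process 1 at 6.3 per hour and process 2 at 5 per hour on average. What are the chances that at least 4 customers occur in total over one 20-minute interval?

Independent Poisson processes superpose: combined rate λ = 6.3 + 5 = 11.3 per hour.
Over the interval, μ = 11.3 × 1/3 ≈ 3.76667 (a 20-minute interval = 1/3 hours).
P(N ≥ 4) = 1 − P(N ≤ 3) ≈ 0.5197.

0.5197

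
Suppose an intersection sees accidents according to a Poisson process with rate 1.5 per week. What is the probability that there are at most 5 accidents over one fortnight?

Over the interval, μ = 1.5 × 2 = 3 (a fortnight = 2 weeks).
P(N ≤ 5) = Σ_{j=0}^{5} e^(−μ) μ^j/j! ≈ 0.9161.

0.9161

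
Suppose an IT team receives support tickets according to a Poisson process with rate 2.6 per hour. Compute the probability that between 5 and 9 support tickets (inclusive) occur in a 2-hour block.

Over the interval, μ = 2.6 × 2 = 5.2 (a 2-hour block = 2 hours).
P(5 ≤ N ≤ 9) = Σ_{j=5}^{9} e^(−5.2) · 5.2^j/j! ≈ 0.5542.

0.5542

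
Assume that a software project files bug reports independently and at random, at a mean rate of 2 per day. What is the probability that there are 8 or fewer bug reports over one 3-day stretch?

0.8472

Over the interval, μ = 2 × 3 = 6 (a 3-day stretch = 3 days).
P(N ≤ 8) = Σ_{j=0}^{8} e^(−μ) μ^j/j! ≈ 0.8472.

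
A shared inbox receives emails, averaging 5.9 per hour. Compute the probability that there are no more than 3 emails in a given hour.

0.1604

With mean μ = 5.9 per hour,
P(N ≤ 3) = Σ_{j=0}^{3} e^(−μ) μ^j/j! ≈ 0.1604.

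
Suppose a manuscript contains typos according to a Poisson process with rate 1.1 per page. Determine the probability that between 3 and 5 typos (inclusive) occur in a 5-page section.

0.4405

Over the interval, μ = 1.1 × 5 = 5.5 (a 5-page section = 5 pages).
P(3 ≤ N ≤ 5) = Σ_{j=3}^{5} e^(−5.5) · 5.5^j/j! ≈ 0.4405.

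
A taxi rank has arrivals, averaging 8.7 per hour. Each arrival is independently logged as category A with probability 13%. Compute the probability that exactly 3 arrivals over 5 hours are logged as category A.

Thinning: the arrivals that are logged as category A themselves form a Poisson process with rate 0.13 × 8.7 = 1.131 per hour.
Over the interval, μ = 1.131 × 5 = 5.655 (5 hours).
P(N = 3) = e^(−5.655) · 5.655^3/3! ≈ 0.1055.

0.1055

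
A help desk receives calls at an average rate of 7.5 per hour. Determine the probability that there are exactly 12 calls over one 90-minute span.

Over the interval, μ = 7.5 × 1.5 = 11.25 (a 90-minute span = 1.5 hours).
P(N = 12) = e^(−μ) μ^12/12! = e^(−11.25) · 11.25^12/479001600 ≈ 0.1116.

0.1116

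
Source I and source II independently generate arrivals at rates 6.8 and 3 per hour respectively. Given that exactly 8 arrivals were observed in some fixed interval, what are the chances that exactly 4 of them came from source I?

0.1425

Given the total, each event is independently from source I with probability p = λ_I/(λ_I+λ_II) = 6.8/9.8 ≈ 0.6939.
So K ~ Binomial(8, 6.8/9.8): P(K = 4) = C(8,4) · (6.8/9.8)^4 · (3/9.8)^4 ≈ 0.1425.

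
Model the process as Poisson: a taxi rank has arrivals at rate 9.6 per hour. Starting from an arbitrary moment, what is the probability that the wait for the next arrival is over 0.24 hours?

0.0999

The wait for the next event is exponential with rate λ = 9.6 per hour.
P(T > 0.24) = e^(−λt) = e^(−9.6 × 0.24) = e^(−2.304) ≈ 0.0999.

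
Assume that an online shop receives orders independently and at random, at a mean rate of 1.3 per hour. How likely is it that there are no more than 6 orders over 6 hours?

Over the interval, μ = 1.3 × 6 = 7.8 (6 hours).
P(N ≤ 6) = Σ_{j=0}^{6} e^(−μ) μ^j/j! ≈ 0.3384.

0.3384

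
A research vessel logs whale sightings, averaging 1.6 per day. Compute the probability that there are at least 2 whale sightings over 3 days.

0.9523

Over the interval, μ = 1.6 × 3 = 4.8 (3 days).
P(N ≥ 2) = 1 − P(N ≤ 1) = 1 − Σ_{j=0}^{1} e^(−μ) μ^j/j! ≈ 0.9523.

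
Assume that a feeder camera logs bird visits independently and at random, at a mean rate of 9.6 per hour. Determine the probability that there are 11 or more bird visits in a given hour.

With mean μ = 9.6 per hour,
P(N ≥ 11) = 1 − P(N ≤ 10) = 1 − Σ_{j=0}^{10} e^(−μ) μ^j/j! ≈ 0.3671.

0.3671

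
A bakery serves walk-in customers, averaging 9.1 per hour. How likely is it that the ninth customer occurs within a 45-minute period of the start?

Over the interval, μ = 9.1 × 0.75 = 6.825 (a 45-minute period = 0.75 hours).
The ninth arrival falls in the interval iff at least 9 events occur there: P(S_9 ≤ t) = P(N ≥ 9) = 1 − P(N ≤ 8) ≈ 0.2484.

0.2484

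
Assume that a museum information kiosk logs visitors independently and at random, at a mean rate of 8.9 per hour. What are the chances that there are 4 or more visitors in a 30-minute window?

0.6492

Over the interval, μ = 8.9 × 0.5 = 4.45 (a 30-minute window = 0.5 hours).
P(N ≥ 4) = 1 − P(N ≤ 3) = 1 − Σ_{j=0}^{3} e^(−μ) μ^j/j! ≈ 0.6492.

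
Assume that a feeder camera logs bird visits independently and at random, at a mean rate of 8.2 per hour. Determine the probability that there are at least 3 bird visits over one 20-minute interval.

0.5145

Over the interval, μ = 8.2 × 1/3 ≈ 2.73333 (a 20-minute interval = 1/3 hours).
P(N ≥ 3) = 1 − P(N ≤ 2) = 1 − Σ_{j=0}^{2} e^(−μ) μ^j/j! ≈ 0.5145.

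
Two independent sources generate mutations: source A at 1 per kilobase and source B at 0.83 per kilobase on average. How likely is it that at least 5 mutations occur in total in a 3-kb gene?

0.6409

Independent Poisson processes superpose: combined rate λ = 1 + 0.83 = 1.83 per kilobase.
Over the interval, μ = 1.83 × 3 = 5.49 (a 3-kb gene = 3 kilobases).
P(N ≥ 5) = 1 − P(N ≤ 4) ≈ 0.6409.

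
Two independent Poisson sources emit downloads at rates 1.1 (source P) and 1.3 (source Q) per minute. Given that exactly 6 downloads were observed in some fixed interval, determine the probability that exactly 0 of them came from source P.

Given the total, each event is independently from source P with probability p = λ_P/(λ_P+λ_Q) = 1.1/2.4 ≈ 0.4583.
So K ~ Binomial(6, 1.1/2.4): P(K = 0) = C(6,0) · (1.1/2.4)^0 · (1.3/2.4)^6 ≈ 0.0253.

0.0253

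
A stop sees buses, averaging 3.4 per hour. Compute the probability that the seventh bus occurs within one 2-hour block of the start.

0.5201

Over the interval, μ = 3.4 × 2 = 6.8 (a 2-hour block = 2 hours).
The seventh arrival falls in the interval iff at least 7 events occur there: P(S_7 ≤ t) = P(N ≥ 7) = 1 − P(N ≤ 6) ≈ 0.5201.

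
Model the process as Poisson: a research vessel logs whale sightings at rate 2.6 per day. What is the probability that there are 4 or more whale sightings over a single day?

0.2640

With mean μ = 2.6 per day,
P(N ≥ 4) = 1 − P(N ≤ 3) = 1 − Σ_{j=0}^{3} e^(−μ) μ^j/j! ≈ 0.2640.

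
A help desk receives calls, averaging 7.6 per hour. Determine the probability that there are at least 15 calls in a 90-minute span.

Over the interval, μ = 7.6 × 1.5 = 11.4 (a 90-minute span = 1.5 hours).
P(N ≥ 15) = 1 − P(N ≤ 14) = 1 − Σ_{j=0}^{14} e^(−μ) μ^j/j! ≈ 0.1766.

0.1766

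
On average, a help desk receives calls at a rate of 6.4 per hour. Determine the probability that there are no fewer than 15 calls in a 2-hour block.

0.3046

Over the interval, μ = 6.4 × 2 = 12.8 (a 2-hour block = 2 hours).
P(N ≥ 15) = 1 − P(N ≤ 14) = 1 − Σ_{j=0}^{14} e^(−μ) μ^j/j! ≈ 0.3046.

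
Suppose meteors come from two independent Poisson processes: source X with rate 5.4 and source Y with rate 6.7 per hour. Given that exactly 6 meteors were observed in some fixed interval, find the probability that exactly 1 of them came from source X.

Given the total, each event is independently from source X with probability p = λ_X/(λ_X+λ_Y) = 5.4/12.1 ≈ 0.4463.
So K ~ Binomial(6, 5.4/12.1): P(K = 1) = C(6,1) · (5.4/12.1)^1 · (6.7/12.1)^5 ≈ 0.1394.

0.1394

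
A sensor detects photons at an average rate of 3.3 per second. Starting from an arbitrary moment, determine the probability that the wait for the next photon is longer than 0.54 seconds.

0.1683

The wait for the next event is exponential with rate λ = 3.3 per second.
P(T > 0.54) = e^(−λt) = e^(−3.3 × 0.54) = e^(−1.782) ≈ 0.1683.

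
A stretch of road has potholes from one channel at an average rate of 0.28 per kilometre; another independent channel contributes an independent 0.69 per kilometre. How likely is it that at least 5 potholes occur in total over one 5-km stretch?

0.5328

Independent Poisson processes superpose: combined rate λ = 0.28 + 0.69 = 0.97 per kilometre.
Over the interval, μ = 0.97 × 5 = 4.85 (a 5-km stretch = 5 kilometres).
P(N ≥ 5) = 1 − P(N ≤ 4) ≈ 0.5328.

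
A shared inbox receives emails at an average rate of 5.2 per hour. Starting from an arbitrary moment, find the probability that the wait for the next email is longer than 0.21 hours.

The wait for the next event is exponential with rate λ = 5.2 per hour.
P(T > 0.21) = e^(−λt) = e^(−5.2 × 0.21) = e^(−1.092) ≈ 0.3355.

0.3355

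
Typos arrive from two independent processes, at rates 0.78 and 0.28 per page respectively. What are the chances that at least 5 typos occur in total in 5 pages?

0.6105

Independent Poisson processes superpose: combined rate λ = 0.78 + 0.28 = 1.06 per page.
Over the interval, μ = 1.06 × 5 = 5.3 (5 pages).
P(N ≥ 5) = 1 − P(N ≤ 4) ≈ 0.6105.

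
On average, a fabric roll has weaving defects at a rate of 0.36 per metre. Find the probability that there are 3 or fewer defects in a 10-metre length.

0.5152

Over the interval, μ = 0.36 × 10 = 3.6 (a 10-metre length = 10 metres).
P(N ≤ 3) = Σ_{j=0}^{3} e^(−μ) μ^j/j! ≈ 0.5152.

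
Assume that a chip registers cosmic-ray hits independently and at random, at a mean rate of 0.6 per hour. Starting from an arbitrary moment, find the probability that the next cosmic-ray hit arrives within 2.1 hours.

Inter-arrival times are exponential with rate λ = 0.6 per hour.
P(T ≤ 2.1) = 1 − e^(−λt) = 1 − e^(−0.6 × 2.1) = 1 − e^(−1.26) ≈ 0.7163.

0.7163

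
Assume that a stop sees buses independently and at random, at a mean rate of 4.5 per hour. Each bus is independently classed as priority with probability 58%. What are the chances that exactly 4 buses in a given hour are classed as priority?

Thinning: the buses that are classed as priority themselves form a Poisson process with rate 0.58 × 4.5 = 2.61 per hour.
So μ = 2.61.
P(N = 4) = e^(−2.61) · 2.61^4/4! ≈ 0.1422.

0.1422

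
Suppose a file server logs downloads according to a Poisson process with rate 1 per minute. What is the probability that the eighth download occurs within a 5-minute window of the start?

0.1334

Over the interval, μ = 1 × 5 = 5 (a 5-minute window = 5 minutes).
The eighth arrival falls in the interval iff at least 8 events occur there: P(S_8 ≤ t) = P(N ≥ 8) = 1 − P(N ≤ 7) ≈ 0.1334.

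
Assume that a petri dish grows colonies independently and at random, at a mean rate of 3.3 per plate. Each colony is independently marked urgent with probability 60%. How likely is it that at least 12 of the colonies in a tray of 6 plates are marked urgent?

Thinning: the colonies that are marked urgent themselves form a Poisson process with rate 0.6 × 3.3 = 1.98 per plate.
Over the interval, μ = 1.98 × 6 = 11.88 (a tray of 6 plates = 6 plates).
P(N ≥ 12) = 1 − P(N ≤ 11) ≈ 0.5246.

0.5246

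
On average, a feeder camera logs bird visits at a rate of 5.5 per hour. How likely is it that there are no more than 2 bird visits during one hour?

0.0884

With mean μ = 5.5 per hour,
P(N ≤ 2) = Σ_{j=0}^{2} e^(−μ) μ^j/j! ≈ 0.0884.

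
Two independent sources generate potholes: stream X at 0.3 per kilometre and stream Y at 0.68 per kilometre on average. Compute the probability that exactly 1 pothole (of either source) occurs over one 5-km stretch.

0.0365

Independent Poisson processes superpose: combined rate λ = 0.3 + 0.68 = 0.98 per kilometre.
Over the interval, μ = 0.98 × 5 = 4.9 (a 5-km stretch = 5 kilometres).
P(N = 1) = e^(−4.9) · 4.9^1/1! ≈ 0.0365.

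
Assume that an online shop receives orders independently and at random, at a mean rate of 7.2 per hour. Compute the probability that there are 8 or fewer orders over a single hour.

With mean μ = 7.2 per hour,
P(N ≤ 8) = Σ_{j=0}^{8} e^(−μ) μ^j/j! ≈ 0.7027.

0.7027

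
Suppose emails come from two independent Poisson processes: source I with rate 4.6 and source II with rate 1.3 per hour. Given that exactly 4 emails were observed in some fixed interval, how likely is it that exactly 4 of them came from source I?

0.3695

Given the total, each event is independently from source I with probability p = λ_I/(λ_I+λ_II) = 4.6/5.9 ≈ 0.7797.
So K ~ Binomial(4, 4.6/5.9): P(K = 4) = C(4,4) · (4.6/5.9)^4 · (1.3/5.9)^0 ≈ 0.3695.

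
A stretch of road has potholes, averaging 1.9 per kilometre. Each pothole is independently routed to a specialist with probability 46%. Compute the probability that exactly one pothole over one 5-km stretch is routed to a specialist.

0.0553

Thinning: the potholes that are routed to a specialist themselves form a Poisson process with rate 0.46 × 1.9 = 0.874 per kilometre.
Over the interval, μ = 0.874 × 5 = 4.37 (a 5-km stretch = 5 kilometres).
P(N = 1) = e^(−4.37) · 4.37^1/1! ≈ 0.0553.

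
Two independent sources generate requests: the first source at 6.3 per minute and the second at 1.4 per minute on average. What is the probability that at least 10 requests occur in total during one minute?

0.2469

Independent Poisson processes superpose: combined rate λ = 6.3 + 1.4 = 7.7 per minute.
So μ = 7.7.
P(N ≥ 10) = 1 − P(N ≤ 9) ≈ 0.2469.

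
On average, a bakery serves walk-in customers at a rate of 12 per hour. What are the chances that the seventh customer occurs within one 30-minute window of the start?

0.3937

Over the interval, μ = 12 × 0.5 = 6 (a 30-minute window = 0.5 hours).
The seventh arrival falls in the interval iff at least 7 events occur there: P(S_7 ≤ t) = P(N ≥ 7) = 1 − P(N ≤ 6) ≈ 0.3937.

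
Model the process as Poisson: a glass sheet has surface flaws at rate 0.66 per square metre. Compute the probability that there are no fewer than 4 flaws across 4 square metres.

Over the interval, μ = 0.66 × 4 = 2.64 (4 square metres).
P(N ≥ 4) = 1 − P(N ≤ 3) = 1 − Σ_{j=0}^{3} e^(−μ) μ^j/j! ≈ 0.2727.

0.2727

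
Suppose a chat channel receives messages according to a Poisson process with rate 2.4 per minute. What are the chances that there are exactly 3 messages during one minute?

With mean μ = 2.4 per minute,
P(N = 3) = e^(−μ) μ^3/3! = e^(−2.4) · 2.4^3/6 ≈ 0.2090.

0.2090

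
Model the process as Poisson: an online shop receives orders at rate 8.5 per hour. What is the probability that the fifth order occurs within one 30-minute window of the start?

Over the interval, μ = 8.5 × 0.5 = 4.25 (a 30-minute window = 0.5 hours).
The fifth arrival falls in the interval iff at least 5 events occur there: P(S_5 ≤ t) = P(N ≥ 5) = 1 − P(N ≤ 4) ≈ 0.4199.

0.4199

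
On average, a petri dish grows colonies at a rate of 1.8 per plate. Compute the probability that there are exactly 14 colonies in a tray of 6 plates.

0.0687

Over the interval, μ = 1.8 × 6 = 10.8 (a tray of 6 plates = 6 plates).
P(N = 14) = e^(−μ) μ^14/14! = e^(−10.8) · 10.8^14/87178291200 ≈ 0.0687.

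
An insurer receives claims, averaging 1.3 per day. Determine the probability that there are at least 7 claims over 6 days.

0.6616

Over the interval, μ = 1.3 × 6 = 7.8 (6 days).
P(N ≥ 7) = 1 − P(N ≤ 6) = 1 − Σ_{j=0}^{6} e^(−μ) μ^j/j! ≈ 0.6616.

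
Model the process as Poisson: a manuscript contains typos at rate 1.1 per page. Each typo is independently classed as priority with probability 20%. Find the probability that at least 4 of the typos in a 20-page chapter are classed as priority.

0.6406

Thinning: the typos that are classed as priority themselves form a Poisson process with rate 0.2 × 1.1 = 0.22 per page.
Over the interval, μ = 0.22 × 20 = 4.4 (a 20-page chapter = 20 pages).
P(N ≥ 4) = 1 − P(N ≤ 3) ≈ 0.6406.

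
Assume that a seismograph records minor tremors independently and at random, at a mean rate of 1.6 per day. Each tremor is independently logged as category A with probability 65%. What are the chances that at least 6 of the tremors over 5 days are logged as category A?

Thinning: the tremors that are logged as category A themselves form a Poisson process with rate 0.65 × 1.6 = 1.04 per day.
Over the interval, μ = 1.04 × 5 = 5.2 (5 days).
P(N ≥ 6) = 1 − P(N ≤ 5) ≈ 0.4191.

0.4191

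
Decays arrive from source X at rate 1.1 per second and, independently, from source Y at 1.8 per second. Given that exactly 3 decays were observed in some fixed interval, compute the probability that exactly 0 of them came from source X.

0.2391

Given the total, each event is independently from source X with probability p = λ_X/(λ_X+λ_Y) = 1.1/2.9 ≈ 0.3793.
So K ~ Binomial(3, 1.1/2.9): P(K = 0) = C(3,0) · (1.1/2.9)^0 · (1.8/2.9)^3 ≈ 0.2391.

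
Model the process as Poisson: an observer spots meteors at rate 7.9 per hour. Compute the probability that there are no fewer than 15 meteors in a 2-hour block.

Over the interval, μ = 7.9 × 2 = 15.8 (a 2-hour block = 2 hours).
P(N ≥ 15) = 1 − P(N ≤ 14) = 1 − Σ_{j=0}^{14} e^(−μ) μ^j/j! ≈ 0.6136.

0.6136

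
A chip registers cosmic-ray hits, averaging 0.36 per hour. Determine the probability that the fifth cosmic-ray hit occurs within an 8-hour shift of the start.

0.1650

Over the interval, μ = 0.36 × 8 = 2.88 (an 8-hour shift = 8 hours).
The fifth arrival falls in the interval iff at least 5 events occur there: P(S_5 ≤ t) = P(N ≥ 5) = 1 − P(N ≤ 4) ≈ 0.1650.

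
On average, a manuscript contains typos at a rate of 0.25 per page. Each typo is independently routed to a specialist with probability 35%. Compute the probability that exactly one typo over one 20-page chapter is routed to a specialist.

0.3041

Thinning: the typos that are routed to a specialist themselves form a Poisson process with rate 0.35 × 0.25 = 0.0875 per page.
Over the interval, μ = 0.0875 × 20 = 1.75 (a 20-page chapter = 20 pages).
P(N = 1) = e^(−1.75) · 1.75^1/1! ≈ 0.3041.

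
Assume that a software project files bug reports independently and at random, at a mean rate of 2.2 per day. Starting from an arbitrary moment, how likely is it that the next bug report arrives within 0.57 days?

0.7146

Inter-arrival times are exponential with rate λ = 2.2 per day.
P(T ≤ 0.57) = 1 − e^(−λt) = 1 − e^(−2.2 × 0.57) = 1 − e^(−1.254) ≈ 0.7146.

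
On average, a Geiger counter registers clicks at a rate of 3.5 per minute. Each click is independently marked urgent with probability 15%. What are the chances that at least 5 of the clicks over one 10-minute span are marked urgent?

Thinning: the clicks that are marked urgent themselves form a Poisson process with rate 0.15 × 3.5 = 0.525 per minute.
Over the interval, μ = 0.525 × 10 = 5.25 (a 10-minute span = 10 minutes).
P(N ≥ 5) = 1 − P(N ≤ 4) ≈ 0.6022.

0.6022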